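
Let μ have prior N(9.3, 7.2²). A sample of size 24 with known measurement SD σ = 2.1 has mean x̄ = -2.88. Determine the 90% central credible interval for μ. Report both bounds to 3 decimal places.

[-3.541, -2.133]

Posterior precision = 1/7.2² + 24/2.1² = 0.0193 + 5.4422 = 5.4615, so posterior SD = 0.4279.
Posterior mean = (9.3/7.2² + 24·-2.88/2.1²) / 5.4615 = -2.8370.
Interval: -2.8370 ± 1.645 × 0.4279 → [-3.541, -2.133].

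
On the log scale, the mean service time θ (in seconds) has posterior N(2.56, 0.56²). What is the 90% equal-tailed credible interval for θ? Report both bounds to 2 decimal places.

On the log scale the 90% interval is 2.56 ± 1.645 × 0.56 = [1.6389, 3.4811].
Exponentiate: [e^1.6389, e^3.4811] = [5.15, 32.50].

[5.15, 32.50]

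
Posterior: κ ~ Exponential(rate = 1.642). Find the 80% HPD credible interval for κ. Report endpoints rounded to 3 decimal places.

[0.000, 0.980]

The exponential density is strictly decreasing on [0, ∞), so the HPD interval is anchored at 0: [0, q] with P(κ ≤ q) = 0.80.
q = −ln(1 − 0.80) / 1.642 = 1.6094 / 1.642 = 0.980.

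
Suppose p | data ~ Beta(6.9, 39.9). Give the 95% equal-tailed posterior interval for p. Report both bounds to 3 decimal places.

[0.062, 0.261]

Posterior: Beta(6.9, 39.9).
Equal-tailed 95% interval: the 0.025 and 0.975 quantiles of Beta(6.9, 39.9).
Posterior mean ≈ 0.147, SD ≈ 0.051; a Normal approximation gives roughly [0.047, 0.248].
Exact: F⁻¹(0.025) = 0.062; F⁻¹(0.975) = 0.261.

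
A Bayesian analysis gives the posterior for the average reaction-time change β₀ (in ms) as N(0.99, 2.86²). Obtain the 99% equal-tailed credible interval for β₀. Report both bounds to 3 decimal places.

The posterior is symmetric, so the 99% equal-tailed interval is β₀ = 0.99 ± z·2.86 with z = 2.576.
Half-width: 2.576 × 2.86 = 7.367.
0.99 − 7.367 = -6.377; 0.99 + 7.367 = 8.357.

[-6.377, 8.357]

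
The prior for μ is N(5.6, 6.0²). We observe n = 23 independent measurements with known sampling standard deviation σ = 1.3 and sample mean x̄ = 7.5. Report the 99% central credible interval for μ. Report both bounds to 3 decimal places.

Posterior precision = 1/6.0² + 23/1.3² = 0.0278 + 13.6095 = 13.6372, so posterior SD = 0.2708.
Posterior mean = (5.6/6.0² + 23·7.5/1.3²) / 13.6372 = 7.4961.
Interval: 7.4961 ± 2.576 × 0.2708 → [6.799, 8.194].

[6.799, 8.194]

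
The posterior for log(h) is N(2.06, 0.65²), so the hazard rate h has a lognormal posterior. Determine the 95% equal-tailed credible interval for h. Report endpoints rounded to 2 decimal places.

[2.19, 28.05]

On the log scale the 95% interval is 2.06 ± 1.960 × 0.65 = [0.7860, 3.3340].
Exponentiate: [e^0.7860, e^3.3340] = [2.19, 28.05].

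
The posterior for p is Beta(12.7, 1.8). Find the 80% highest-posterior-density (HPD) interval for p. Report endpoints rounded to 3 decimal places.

The posterior is unimodal and skewed, so the HPD interval has equal density at both endpoints and is the shortest 80% interval.
Solving f(0.806) = f(0.990) with F(0.990) − F(0.806) = 0.80 gives [0.806, 0.990].
For comparison, the equal-tailed interval is [0.760, 0.968]; the HPD is narrower and shifted toward the mode.

[0.806, 0.990]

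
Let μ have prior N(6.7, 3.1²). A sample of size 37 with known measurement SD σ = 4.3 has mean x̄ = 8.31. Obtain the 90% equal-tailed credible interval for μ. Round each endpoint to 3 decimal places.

[7.097, 9.364]

Posterior precision = 1/3.1² + 37/4.3² = 0.1041 + 2.0011 = 2.1051, so posterior SD = 0.6892.
Posterior mean = (6.7/3.1² + 37·8.31/4.3²) / 2.1051 = 8.2304.
Interval: 8.2304 ± 1.645 × 0.6892 → [7.097, 9.364].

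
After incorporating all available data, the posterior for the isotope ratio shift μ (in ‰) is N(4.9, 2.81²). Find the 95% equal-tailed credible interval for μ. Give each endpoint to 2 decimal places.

[-0.61, 10.41]

The posterior is symmetric, so the 95% equal-tailed interval is μ = 4.9 ± z·2.81 with z = 1.960.
Half-width: 1.960 × 2.81 = 5.51.
4.9 − 5.51 = -0.61; 4.9 + 5.51 = 10.41.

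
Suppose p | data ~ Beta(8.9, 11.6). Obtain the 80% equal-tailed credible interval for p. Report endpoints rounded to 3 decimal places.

Posterior: Beta(8.9, 11.6).
Equal-tailed 80% interval: the 0.1 and 0.9 quantiles of Beta(8.9, 11.6).
Posterior mean ≈ 0.434, SD ≈ 0.107; a Normal approximation gives roughly [0.297, 0.571].
Exact: F⁻¹(0.1) = 0.297; F⁻¹(0.9) = 0.575.

[0.297, 0.575]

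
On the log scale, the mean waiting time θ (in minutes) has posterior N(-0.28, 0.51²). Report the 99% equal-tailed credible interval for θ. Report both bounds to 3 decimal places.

On the log scale the 99% interval is -0.28 ± 2.576 × 0.51 = [-1.5937, 1.0337].
Exponentiate: [e^-1.5937, e^1.0337] = [0.203, 2.811].

[0.203, 2.811]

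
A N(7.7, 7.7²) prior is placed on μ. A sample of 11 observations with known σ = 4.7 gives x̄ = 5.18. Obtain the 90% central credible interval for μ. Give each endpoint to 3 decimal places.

Posterior precision = 1/7.7² + 11/4.7² = 0.0169 + 0.4980 = 0.5148, so posterior SD = 1.3937.
Posterior mean = (7.7/7.7² + 11·5.18/4.7²) / 0.5148 = 5.2626.
Interval: 5.2626 ± 1.645 × 1.3937 → [2.970, 7.555].

[2.970, 7.555]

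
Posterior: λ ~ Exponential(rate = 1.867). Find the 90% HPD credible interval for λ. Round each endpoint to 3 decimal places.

The exponential density is strictly decreasing on [0, ∞), so the HPD interval is anchored at 0: [0, q] with P(λ ≤ q) = 0.90.
q = −ln(1 − 0.90) / 1.867 = 2.3026 / 1.867 = 1.233.

[0.000, 1.233]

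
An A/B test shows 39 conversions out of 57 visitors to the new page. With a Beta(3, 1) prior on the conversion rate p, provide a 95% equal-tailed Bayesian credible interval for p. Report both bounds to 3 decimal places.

[0.568, 0.797]

Posterior: Beta(3+39, 1+18) = Beta(42, 19).
Equal-tailed 95% interval: the 0.025 and 0.975 quantiles of Beta(42, 19).
Posterior mean ≈ 0.689, SD ≈ 0.059; a Normal approximation gives roughly [0.573, 0.804].
Exact: F⁻¹(0.025) = 0.568; F⁻¹(0.975) = 0.797.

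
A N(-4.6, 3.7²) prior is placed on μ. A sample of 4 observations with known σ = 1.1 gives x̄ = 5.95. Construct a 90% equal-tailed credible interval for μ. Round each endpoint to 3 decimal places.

Posterior precision = 1/3.7² + 4/1.1² = 0.0730 + 3.3058 = 3.3788, so posterior SD = 0.5440.
Posterior mean = (-4.6/3.7² + 4·5.95/1.1²) / 3.3788 = 5.7219.
Interval: 5.7219 ± 1.645 × 0.5440 → [4.827, 6.617].

[4.827, 6.617]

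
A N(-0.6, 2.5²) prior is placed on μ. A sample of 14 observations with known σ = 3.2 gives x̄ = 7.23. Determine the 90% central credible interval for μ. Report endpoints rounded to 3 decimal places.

Posterior precision = 1/2.5² + 14/3.2² = 0.1600 + 1.3672 = 1.5272, so posterior SD = 0.8092.
Posterior mean = (-0.6/2.5² + 14·7.23/3.2²) / 1.5272 = 6.4097.
Interval: 6.4097 ± 1.645 × 0.8092 → [5.079, 7.741].

[5.079, 7.741]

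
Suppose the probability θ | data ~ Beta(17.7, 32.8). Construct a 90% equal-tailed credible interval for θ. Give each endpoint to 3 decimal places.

Posterior: Beta(17.7, 32.8).
Equal-tailed 90% interval: the 0.05 and 0.95 quantiles of Beta(17.7, 32.8).
Posterior mean ≈ 0.350, SD ≈ 0.066; a Normal approximation gives roughly [0.241, 0.460].
Exact: F⁻¹(0.05) = 0.244; F⁻¹(0.95) = 0.463.

[0.244, 0.463]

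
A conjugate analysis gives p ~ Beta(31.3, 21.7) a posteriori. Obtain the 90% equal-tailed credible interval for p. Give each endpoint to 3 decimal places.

Posterior: Beta(31.3, 21.7).
Equal-tailed 90% interval: the 0.05 and 0.95 quantiles of Beta(31.3, 21.7).
Posterior mean ≈ 0.591, SD ≈ 0.067; a Normal approximation gives roughly [0.480, 0.701].
Exact: F⁻¹(0.05) = 0.478; F⁻¹(0.95) = 0.699.

[0.478, 0.699]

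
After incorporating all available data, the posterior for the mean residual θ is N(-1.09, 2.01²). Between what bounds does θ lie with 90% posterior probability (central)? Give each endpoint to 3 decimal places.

The posterior is symmetric, so the 90% equal-tailed interval is θ = -1.09 ± z·2.01 with z = 1.645.
Half-width: 1.645 × 2.01 = 3.306.
-1.09 − 3.306 = -4.396; -1.09 + 3.306 = 2.216.

[-4.396, 2.216]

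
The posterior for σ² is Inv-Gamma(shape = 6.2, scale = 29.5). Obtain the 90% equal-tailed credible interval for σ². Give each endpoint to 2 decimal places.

[2.74, 10.75]

Inverse-Gamma(6.2, 29.5) quantiles: F⁻¹(0.05) and F⁻¹(0.95).
Equivalently, 1/σ² ~ Gamma(6.2, rate = 29.5); invert its 0.95 and 0.05 quantiles.
Posterior mean ≈ 5.67, SD ≈ 2.77; a Normal approximation gives roughly [1.12, 10.23].
Exact: lower = 2.74; upper = 10.75.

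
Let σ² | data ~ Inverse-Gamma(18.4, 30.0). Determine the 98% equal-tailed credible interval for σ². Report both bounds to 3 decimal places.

Inverse-Gamma(18.4, 30.0) quantiles: F⁻¹(0.01) and F⁻¹(0.99).
Equivalently, 1/σ² ~ Gamma(18.4, rate = 30.0); invert its 0.99 and 0.01 quantiles.
Posterior mean ≈ 1.724, SD ≈ 0.426; a Normal approximation gives roughly [0.734, 2.715].
Exact: lower = 1.006; upper = 3.028.

[1.006, 3.028]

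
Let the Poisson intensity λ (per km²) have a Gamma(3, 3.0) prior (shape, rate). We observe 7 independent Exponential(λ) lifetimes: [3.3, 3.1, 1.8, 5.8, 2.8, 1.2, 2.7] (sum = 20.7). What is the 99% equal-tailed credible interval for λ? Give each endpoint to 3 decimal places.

Posterior: Gamma(3+7, 3.0+20.7) = Gamma(10, 23.7) (shape, rate).
Equal-tailed 99% interval: Gamma(10, 23.7) quantiles at 0.005 and 0.995.
Posterior mean ≈ 0.422, SD ≈ 0.133; a Normal approximation gives roughly [0.078, 0.766].
Exact: lower = 0.157; upper = 0.844.

[0.157, 0.844]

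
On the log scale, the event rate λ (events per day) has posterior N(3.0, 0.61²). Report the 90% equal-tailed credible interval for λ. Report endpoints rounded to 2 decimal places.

[7.36, 54.78]

On the log scale the 90% interval is 3.0 ± 1.645 × 0.61 = [1.9966, 4.0034].
Exponentiate: [e^1.9966, e^4.0034] = [7.36, 54.78].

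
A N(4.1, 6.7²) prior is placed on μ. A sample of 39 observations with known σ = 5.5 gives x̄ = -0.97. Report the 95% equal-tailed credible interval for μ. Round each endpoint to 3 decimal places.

Posterior precision = 1/6.7² + 39/5.5² = 0.0223 + 1.2893 = 1.3115, so posterior SD = 0.8732.
Posterior mean = (4.1/6.7² + 39·-0.97/5.5²) / 1.3115 = -0.8839.
Interval: -0.8839 ± 1.960 × 0.8732 → [-2.595, 0.828].

[-2.595, 0.828]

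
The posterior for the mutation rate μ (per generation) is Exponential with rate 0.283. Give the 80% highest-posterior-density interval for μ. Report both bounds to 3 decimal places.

[0.000, 5.687]

The exponential density is strictly decreasing on [0, ∞), so the HPD interval is anchored at 0: [0, q] with P(μ ≤ q) = 0.80.
q = −ln(1 − 0.80) / 0.283 = 1.6094 / 0.283 = 5.687.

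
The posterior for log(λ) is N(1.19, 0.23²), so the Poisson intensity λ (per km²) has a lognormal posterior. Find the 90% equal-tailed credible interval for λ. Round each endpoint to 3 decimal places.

On the log scale the 90% interval is 1.19 ± 1.645 × 0.23 = [0.8117, 1.5683].
Exponentiate: [e^0.8117, e^1.5683] = [2.252, 4.799].

[2.252, 4.799]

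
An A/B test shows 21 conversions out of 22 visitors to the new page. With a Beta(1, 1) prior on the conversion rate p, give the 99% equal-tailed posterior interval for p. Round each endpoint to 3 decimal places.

Posterior: Beta(1+21, 1+1) = Beta(22, 2).
Equal-tailed 99% interval: the 0.005 and 0.995 quantiles of Beta(22, 2).
Posterior mean ≈ 0.917, SD ≈ 0.055; a Normal approximation gives roughly [0.774, 1.059].
Exact: F⁻¹(0.005) = 0.719; F⁻¹(0.995) = 0.995.

[0.719, 0.995]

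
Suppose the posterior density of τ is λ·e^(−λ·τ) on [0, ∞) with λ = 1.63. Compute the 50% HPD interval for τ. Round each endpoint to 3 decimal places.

The exponential density is strictly decreasing on [0, ∞), so the HPD interval is anchored at 0: [0, q] with P(τ ≤ q) = 0.50.
q = −ln(1 − 0.50) / 1.63 = 0.6931 / 1.63 = 0.425.

[0.000, 0.425]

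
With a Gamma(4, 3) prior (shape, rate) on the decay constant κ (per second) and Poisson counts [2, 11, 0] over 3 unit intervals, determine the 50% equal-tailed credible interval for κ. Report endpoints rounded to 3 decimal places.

Posterior: Gamma(4+13, 3+3) = Gamma(17, 6) (shape, rate).
Equal-tailed 50% interval: Gamma(17, 6) quantiles at 0.25 and 0.75.
Posterior mean ≈ 2.833, SD ≈ 0.687; a Normal approximation gives roughly [2.370, 3.297].
Exact: lower = 2.345; upper = 3.262.

[2.345, 3.262]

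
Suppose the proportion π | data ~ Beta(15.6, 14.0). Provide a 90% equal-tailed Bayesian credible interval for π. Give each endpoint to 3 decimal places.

Posterior: Beta(15.6, 14.0).
Equal-tailed 90% interval: the 0.05 and 0.95 quantiles of Beta(15.6, 14.0).
Posterior mean ≈ 0.527, SD ≈ 0.090; a Normal approximation gives roughly [0.379, 0.675].
Exact: F⁻¹(0.05) = 0.377; F⁻¹(0.95) = 0.675.

[0.377, 0.675]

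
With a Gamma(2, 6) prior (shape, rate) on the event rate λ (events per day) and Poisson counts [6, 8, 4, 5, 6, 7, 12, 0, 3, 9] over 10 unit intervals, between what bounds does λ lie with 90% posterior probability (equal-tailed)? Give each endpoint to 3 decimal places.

Posterior: Gamma(2+60, 6+10) = Gamma(62, 16) (shape, rate).
Equal-tailed 90% interval: Gamma(62, 16) quantiles at 0.05 and 0.95.
Posterior mean ≈ 3.875, SD ≈ 0.492; a Normal approximation gives roughly [3.066, 4.684].
Exact: lower = 3.103; upper = 4.718.

[3.103, 4.718]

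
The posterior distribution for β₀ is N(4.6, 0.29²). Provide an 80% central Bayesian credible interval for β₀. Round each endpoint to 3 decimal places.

[4.228, 4.972]

The posterior is symmetric, so the 80% equal-tailed interval is β₀ = 4.6 ± z·0.29 with z = 1.282.
Half-width: 1.282 × 0.29 = 0.372.
4.6 − 0.372 = 4.228; 4.6 + 0.372 = 4.972.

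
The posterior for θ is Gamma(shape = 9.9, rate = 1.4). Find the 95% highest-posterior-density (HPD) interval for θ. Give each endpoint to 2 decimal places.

The posterior is unimodal and skewed, so the HPD interval has equal density at both endpoints and is the shortest 95% interval.
Solving f(3.02) = f(11.55) with F(11.55) − F(3.02) = 0.95 gives [3.02, 11.55].
For comparison, the equal-tailed interval is [3.38, 12.11]; the HPD is narrower and shifted toward the mode.

[3.02, 11.55]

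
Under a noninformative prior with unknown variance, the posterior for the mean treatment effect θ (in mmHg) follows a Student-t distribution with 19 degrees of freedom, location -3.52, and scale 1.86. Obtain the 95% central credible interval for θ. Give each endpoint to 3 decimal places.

The t_19 distribution is symmetric; the 95% interval is -3.52 ± t·1.86 with t_{0.975,19} = 2.093.
Half-width: 2.093 × 1.86 = 3.893.
-3.52 − 3.893 = -7.413; -3.52 + 3.893 = 0.373.

[-7.413, 0.373]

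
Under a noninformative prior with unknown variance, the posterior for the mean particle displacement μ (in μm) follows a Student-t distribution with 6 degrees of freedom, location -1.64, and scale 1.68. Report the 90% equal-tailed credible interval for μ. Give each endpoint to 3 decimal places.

[-4.905, 1.625]

The t_6 distribution is symmetric; the 90% interval is -1.64 ± t·1.68 with t_{0.95,6} = 1.943.
Half-width: 1.943 × 1.68 = 3.265.
-1.64 − 3.265 = -4.905; -1.64 + 3.265 = 1.625.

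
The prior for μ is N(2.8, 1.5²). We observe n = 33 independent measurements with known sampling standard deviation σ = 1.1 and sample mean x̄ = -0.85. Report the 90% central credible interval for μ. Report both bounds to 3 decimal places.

Posterior precision = 1/1.5² + 33/1.1² = 0.4444 + 27.2727 = 27.7172, so posterior SD = 0.1899.
Posterior mean = (2.8/1.5² + 33·-0.85/1.1²) / 27.7172 = -0.7915.
Interval: -0.7915 ± 1.645 × 0.1899 → [-1.104, -0.479].

[-1.104, -0.479]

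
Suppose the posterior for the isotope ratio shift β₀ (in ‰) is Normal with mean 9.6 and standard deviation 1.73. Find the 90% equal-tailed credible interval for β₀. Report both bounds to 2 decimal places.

[6.75, 12.45]

The posterior is symmetric, so the 90% equal-tailed interval is β₀ = 9.6 ± z·1.73 with z = 1.645.
Half-width: 1.645 × 1.73 = 2.85.
9.6 − 2.85 = 6.75; 9.6 + 2.85 = 12.45.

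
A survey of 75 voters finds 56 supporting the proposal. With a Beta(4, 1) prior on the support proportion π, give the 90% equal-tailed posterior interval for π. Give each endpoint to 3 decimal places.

[0.667, 0.825]

Posterior: Beta(4+56, 1+19) = Beta(60, 20).
Equal-tailed 90% interval: the 0.05 and 0.95 quantiles of Beta(60, 20).
Posterior mean ≈ 0.750, SD ≈ 0.048; a Normal approximation gives roughly [0.671, 0.829].
Exact: F⁻¹(0.05) = 0.667; F⁻¹(0.95) = 0.825.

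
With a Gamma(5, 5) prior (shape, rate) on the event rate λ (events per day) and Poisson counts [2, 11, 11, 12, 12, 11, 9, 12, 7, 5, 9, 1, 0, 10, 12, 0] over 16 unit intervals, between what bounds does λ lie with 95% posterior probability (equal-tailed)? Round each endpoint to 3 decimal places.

Posterior: Gamma(5+124, 5+16) = Gamma(129, 21) (shape, rate).
Equal-tailed 95% interval: Gamma(129, 21) quantiles at 0.025 and 0.975.
Posterior mean ≈ 6.143, SD ≈ 0.541; a Normal approximation gives roughly [5.083, 7.203].
Exact: lower = 5.129; upper = 7.247.

[5.129, 7.247]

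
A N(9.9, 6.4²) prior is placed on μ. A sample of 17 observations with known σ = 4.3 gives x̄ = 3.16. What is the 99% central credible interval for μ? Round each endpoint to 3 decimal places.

[0.683, 5.986]

Posterior precision = 1/6.4² + 17/4.3² = 0.0244 + 0.9194 = 0.9438, so posterior SD = 1.0293.
Posterior mean = (9.9/6.4² + 17·3.16/4.3²) / 0.9438 = 3.3343.
Interval: 3.3343 ± 2.576 × 1.0293 → [0.683, 5.986].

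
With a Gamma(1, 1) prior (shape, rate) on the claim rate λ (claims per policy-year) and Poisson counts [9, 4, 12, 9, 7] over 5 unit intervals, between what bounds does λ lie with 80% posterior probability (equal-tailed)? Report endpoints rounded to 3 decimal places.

Posterior: Gamma(1+41, 1+5) = Gamma(42, 6) (shape, rate).
Equal-tailed 80% interval: Gamma(42, 6) quantiles at 0.1 and 0.9.
Posterior mean ≈ 7.000, SD ≈ 1.080; a Normal approximation gives roughly [5.616, 8.384].
Exact: lower = 5.656; upper = 8.415.

[5.656, 8.415]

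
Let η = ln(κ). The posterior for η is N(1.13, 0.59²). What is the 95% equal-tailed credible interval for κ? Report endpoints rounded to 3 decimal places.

On the log scale the 95% interval is 1.13 ± 1.960 × 0.59 = [-0.0264, 2.2864].
Exponentiate: [e^-0.0264, e^2.2864] = [0.974, 9.839].

[0.974, 9.839]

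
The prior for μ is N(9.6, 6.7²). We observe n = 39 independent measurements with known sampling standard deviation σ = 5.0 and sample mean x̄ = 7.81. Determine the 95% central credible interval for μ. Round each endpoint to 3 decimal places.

[6.277, 9.393]

Posterior precision = 1/6.7² + 39/5.0² = 0.0223 + 1.5600 = 1.5823, so posterior SD = 0.7950.
Posterior mean = (9.6/6.7² + 39·7.81/5.0²) / 1.5823 = 7.8352.
Interval: 7.8352 ± 1.960 × 0.7950 → [6.277, 9.393].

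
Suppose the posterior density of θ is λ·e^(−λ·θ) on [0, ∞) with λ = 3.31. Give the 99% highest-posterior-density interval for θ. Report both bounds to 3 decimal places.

[0.000, 1.391]

The exponential density is strictly decreasing on [0, ∞), so the HPD interval is anchored at 0: [0, q] with P(θ ≤ q) = 0.99.
q = −ln(1 − 0.99) / 3.31 = 4.6052 / 3.31 = 1.391.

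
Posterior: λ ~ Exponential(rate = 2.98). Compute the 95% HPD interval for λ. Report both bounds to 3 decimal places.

The exponential density is strictly decreasing on [0, ∞), so the HPD interval is anchored at 0: [0, q] with P(λ ≤ q) = 0.95.
q = −ln(1 − 0.95) / 2.98 = 2.9957 / 2.98 = 1.005.

[0.000, 1.005]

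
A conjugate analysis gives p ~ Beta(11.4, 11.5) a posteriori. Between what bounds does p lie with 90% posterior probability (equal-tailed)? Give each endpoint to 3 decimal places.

Posterior: Beta(11.4, 11.5).
Equal-tailed 90% interval: the 0.05 and 0.95 quantiles of Beta(11.4, 11.5).
Posterior mean ≈ 0.498, SD ≈ 0.102; a Normal approximation gives roughly [0.330, 0.666].
Exact: F⁻¹(0.05) = 0.329; F⁻¹(0.95) = 0.667.

[0.329, 0.667]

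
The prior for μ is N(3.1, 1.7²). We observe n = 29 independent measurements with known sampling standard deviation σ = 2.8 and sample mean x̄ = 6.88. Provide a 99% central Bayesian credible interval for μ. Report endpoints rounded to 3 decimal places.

Posterior precision = 1/1.7² + 29/2.8² = 0.3460 + 3.6990 = 4.0450, so posterior SD = 0.4972.
Posterior mean = (3.1/1.7² + 29·6.88/2.8²) / 4.0450 = 6.5566.
Interval: 6.5566 ± 2.576 × 0.4972 → [5.276, 7.837].

[5.276, 7.837]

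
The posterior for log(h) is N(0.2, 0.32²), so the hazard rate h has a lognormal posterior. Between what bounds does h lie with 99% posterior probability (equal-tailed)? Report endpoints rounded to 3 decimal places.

On the log scale the 99% interval is 0.2 ± 2.576 × 0.32 = [-0.6243, 1.0243].
Exponentiate: [e^-0.6243, e^1.0243] = [0.536, 2.785].

[0.536, 2.785]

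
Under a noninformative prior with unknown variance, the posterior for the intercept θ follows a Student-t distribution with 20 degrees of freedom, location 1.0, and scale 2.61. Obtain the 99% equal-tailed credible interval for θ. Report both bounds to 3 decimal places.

[-6.426, 8.426]

The t_20 distribution is symmetric; the 99% interval is 1.0 ± t·2.61 with t_{0.995,20} = 2.845.
Half-width: 2.845 × 2.61 = 7.426.
1.0 − 7.426 = -6.426; 1.0 + 7.426 = 8.426.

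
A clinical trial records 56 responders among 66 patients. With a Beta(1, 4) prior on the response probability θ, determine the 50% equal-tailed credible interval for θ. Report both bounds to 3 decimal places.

Posterior: Beta(1+56, 4+10) = Beta(57, 14).
Equal-tailed 50% interval: the 0.25 and 0.75 quantiles of Beta(57, 14).
Posterior mean ≈ 0.803, SD ≈ 0.047; a Normal approximation gives roughly [0.771, 0.834].
Exact: F⁻¹(0.25) = 0.773; F⁻¹(0.75) = 0.836.

[0.773, 0.836]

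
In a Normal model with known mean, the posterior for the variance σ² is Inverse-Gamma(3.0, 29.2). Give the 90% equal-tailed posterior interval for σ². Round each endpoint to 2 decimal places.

[4.64, 35.71]

Inverse-Gamma(3.0, 29.2) quantiles: F⁻¹(0.05) and F⁻¹(0.95).
Equivalently, 1/σ² ~ Gamma(3.0, rate = 29.2); invert its 0.95 and 0.05 quantiles.
Posterior mean ≈ 14.60, SD ≈ 14.60; a Normal approximation gives roughly [-9.41, 38.61].
Exact: lower = 4.64; upper = 35.71.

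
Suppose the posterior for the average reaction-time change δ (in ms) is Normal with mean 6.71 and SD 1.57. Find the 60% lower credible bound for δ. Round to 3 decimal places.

Need L with P(δ ≥ L) = 0.60: L = 6.71 − z_{0.4}·1.57.
z = 0.253; L = 6.71 − 0.253 × 1.57 = 6.312.

6.312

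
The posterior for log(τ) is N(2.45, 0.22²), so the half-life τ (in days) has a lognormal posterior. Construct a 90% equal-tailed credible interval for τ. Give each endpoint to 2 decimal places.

On the log scale the 90% interval is 2.45 ± 1.645 × 0.22 = [2.0881, 2.8119].
Exponentiate: [e^2.0881, e^2.8119] = [8.07, 16.64].

[8.07, 16.64]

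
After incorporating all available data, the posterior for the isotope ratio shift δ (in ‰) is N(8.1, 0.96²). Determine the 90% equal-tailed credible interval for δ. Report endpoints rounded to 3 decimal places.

[6.521, 9.679]

The posterior is symmetric, so the 90% equal-tailed interval is δ = 8.1 ± z·0.96 with z = 1.645.
Half-width: 1.645 × 0.96 = 1.579.
8.1 − 1.579 = 6.521; 8.1 + 1.579 = 9.679.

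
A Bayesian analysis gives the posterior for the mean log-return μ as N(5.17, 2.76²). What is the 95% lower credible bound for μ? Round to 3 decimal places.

0.630

Need L with P(μ ≥ L) = 0.95: L = 5.17 − z_{0.05}·2.76.
z = 1.645; L = 5.17 − 1.645 × 2.76 = 0.630.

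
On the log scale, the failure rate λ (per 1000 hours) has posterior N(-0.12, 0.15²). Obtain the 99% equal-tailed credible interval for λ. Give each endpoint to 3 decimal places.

[0.603, 1.305]

On the log scale the 99% interval is -0.12 ± 2.576 × 0.15 = [-0.5064, 0.2664].
Exponentiate: [e^-0.5064, e^0.2664] = [0.603, 1.305].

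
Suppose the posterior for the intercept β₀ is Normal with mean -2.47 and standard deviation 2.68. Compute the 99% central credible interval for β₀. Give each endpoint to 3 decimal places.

[-9.373, 4.433]

The posterior is symmetric, so the 99% equal-tailed interval is β₀ = -2.47 ± z·2.68 with z = 2.576.
Half-width: 2.576 × 2.68 = 6.903.
-2.47 − 6.903 = -9.373; -2.47 + 6.903 = 4.433.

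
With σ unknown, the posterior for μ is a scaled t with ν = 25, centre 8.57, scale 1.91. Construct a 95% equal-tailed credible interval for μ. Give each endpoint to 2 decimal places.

The t_25 distribution is symmetric; the 95% interval is 8.57 ± t·1.91 with t_{0.975,25} = 2.060.
Half-width: 2.060 × 1.91 = 3.93.
8.57 − 3.93 = 4.64; 8.57 + 3.93 = 12.50.

[4.64, 12.50]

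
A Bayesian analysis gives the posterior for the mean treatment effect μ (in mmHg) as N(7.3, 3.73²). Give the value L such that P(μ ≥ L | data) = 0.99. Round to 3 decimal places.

-1.377

Need L with P(μ ≥ L) = 0.99: L = 7.3 − z_{0.01}·3.73.
z = 2.326; L = 7.3 − 2.326 × 3.73 = -1.377.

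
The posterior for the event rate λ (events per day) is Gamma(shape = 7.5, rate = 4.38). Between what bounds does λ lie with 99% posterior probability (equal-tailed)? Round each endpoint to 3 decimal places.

Posterior: Gamma(shape 7.5, rate 4.38).
Equal-tailed 99% interval: Gamma(7.5, 4.38) quantiles at 0.005 and 0.995.
Posterior mean ≈ 1.712, SD ≈ 0.625; a Normal approximation gives roughly [0.102, 3.323].
Exact: lower = 0.525; upper = 3.744.

[0.525, 3.744]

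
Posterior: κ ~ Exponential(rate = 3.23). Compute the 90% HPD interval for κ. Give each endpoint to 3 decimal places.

[0.000, 0.713]

The exponential density is strictly decreasing on [0, ∞), so the HPD interval is anchored at 0: [0, q] with P(κ ≤ q) = 0.90.
q = −ln(1 − 0.90) / 3.23 = 2.3026 / 3.23 = 0.713.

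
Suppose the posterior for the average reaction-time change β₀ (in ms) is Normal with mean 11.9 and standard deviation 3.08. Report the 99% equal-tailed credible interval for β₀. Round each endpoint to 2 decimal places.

[3.97, 19.83]

The posterior is symmetric, so the 99% equal-tailed interval is β₀ = 11.9 ± z·3.08 with z = 2.576.
Half-width: 2.576 × 3.08 = 7.93.
11.9 − 7.93 = 3.97; 11.9 + 7.93 = 19.83.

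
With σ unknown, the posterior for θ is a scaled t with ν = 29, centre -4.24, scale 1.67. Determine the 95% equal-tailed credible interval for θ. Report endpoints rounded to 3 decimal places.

The t_29 distribution is symmetric; the 95% interval is -4.24 ± t·1.67 with t_{0.975,29} = 2.045.
Half-width: 2.045 × 1.67 = 3.416.
-4.24 − 3.416 = -7.656; -4.24 + 3.416 = -0.824.

[-7.656, -0.824]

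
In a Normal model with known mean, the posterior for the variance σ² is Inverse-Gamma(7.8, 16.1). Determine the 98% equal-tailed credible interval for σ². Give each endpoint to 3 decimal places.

[1.024, 5.773]

Inverse-Gamma(7.8, 16.1) quantiles: F⁻¹(0.01) and F⁻¹(0.99).
Equivalently, 1/σ² ~ Gamma(7.8, rate = 16.1); invert its 0.99 and 0.01 quantiles.
Posterior mean ≈ 2.368, SD ≈ 0.983; a Normal approximation gives roughly [0.081, 4.655].
Exact: lower = 1.024; upper = 5.773.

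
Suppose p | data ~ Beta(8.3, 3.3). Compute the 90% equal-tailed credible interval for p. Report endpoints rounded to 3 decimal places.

[0.486, 0.901]

Posterior: Beta(8.3, 3.3).
Equal-tailed 90% interval: the 0.05 and 0.95 quantiles of Beta(8.3, 3.3).
Posterior mean ≈ 0.716, SD ≈ 0.127; a Normal approximation gives roughly [0.506, 0.925].
Exact: F⁻¹(0.05) = 0.486; F⁻¹(0.95) = 0.901.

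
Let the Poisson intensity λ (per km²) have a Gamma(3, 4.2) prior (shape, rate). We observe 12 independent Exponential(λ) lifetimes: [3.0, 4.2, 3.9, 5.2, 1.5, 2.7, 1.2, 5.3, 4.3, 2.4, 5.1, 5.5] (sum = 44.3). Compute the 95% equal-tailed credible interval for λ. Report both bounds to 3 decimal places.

Posterior: Gamma(3+12, 4.2+44.3) = Gamma(15, 48.5) (shape, rate).
Equal-tailed 95% interval: Gamma(15, 48.5) quantiles at 0.025 and 0.975.
Posterior mean ≈ 0.309, SD ≈ 0.080; a Normal approximation gives roughly [0.153, 0.466].
Exact: lower = 0.173; upper = 0.484.

[0.173, 0.484]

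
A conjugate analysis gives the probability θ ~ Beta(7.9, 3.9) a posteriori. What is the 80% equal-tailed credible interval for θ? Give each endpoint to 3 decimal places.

Posterior: Beta(7.9, 3.9).
Equal-tailed 80% interval: the 0.1 and 0.9 quantiles of Beta(7.9, 3.9).
Posterior mean ≈ 0.669, SD ≈ 0.131; a Normal approximation gives roughly [0.501, 0.838].
Exact: F⁻¹(0.1) = 0.491; F⁻¹(0.9) = 0.834.

[0.491, 0.834]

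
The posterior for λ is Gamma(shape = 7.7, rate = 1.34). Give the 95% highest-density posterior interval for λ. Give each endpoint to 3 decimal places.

The posterior is unimodal and skewed, so the HPD interval has equal density at both endpoints and is the shortest 95% interval.
Solving f(2.078) = f(9.868) with F(9.868) − F(2.078) = 0.95 gives [2.078, 9.868].
For comparison, the equal-tailed interval is [2.432, 10.460]; the HPD is narrower and shifted toward the mode.

[2.078, 9.868]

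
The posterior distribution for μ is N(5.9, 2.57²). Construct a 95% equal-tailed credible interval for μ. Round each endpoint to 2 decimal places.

[0.86, 10.94]

The posterior is symmetric, so the 95% equal-tailed interval is μ = 5.9 ± z·2.57 with z = 1.960.
Half-width: 1.960 × 2.57 = 5.04.
5.9 − 5.04 = 0.86; 5.9 + 5.04 = 10.94.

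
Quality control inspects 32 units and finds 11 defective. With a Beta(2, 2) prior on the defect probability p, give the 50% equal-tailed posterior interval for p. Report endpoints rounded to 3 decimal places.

Posterior: Beta(2+11, 2+21) = Beta(13, 23).
Equal-tailed 50% interval: the 0.25 and 0.75 quantiles of Beta(13, 23).
Posterior mean ≈ 0.361, SD ≈ 0.079; a Normal approximation gives roughly [0.308, 0.414].
Exact: F⁻¹(0.25) = 0.306; F⁻¹(0.75) = 0.414.

[0.306, 0.414]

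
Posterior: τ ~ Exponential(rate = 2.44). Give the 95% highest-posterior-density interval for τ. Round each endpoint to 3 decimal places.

[0.000, 1.228]

The exponential density is strictly decreasing on [0, ∞), so the HPD interval is anchored at 0: [0, q] with P(τ ≤ q) = 0.95.
q = −ln(1 − 0.95) / 2.44 = 2.9957 / 2.44 = 1.228.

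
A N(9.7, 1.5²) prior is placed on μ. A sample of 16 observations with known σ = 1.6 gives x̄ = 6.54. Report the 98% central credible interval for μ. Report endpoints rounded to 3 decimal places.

Posterior precision = 1/1.5² + 16/1.6² = 0.4444 + 6.2500 = 6.6944, so posterior SD = 0.3865.
Posterior mean = (9.7/1.5² + 16·6.54/1.6²) / 6.6944 = 6.7498.
Interval: 6.7498 ± 2.326 × 0.3865 → [5.851, 7.649].

[5.851, 7.649]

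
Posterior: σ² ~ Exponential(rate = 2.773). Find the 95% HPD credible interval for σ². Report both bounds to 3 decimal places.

The exponential density is strictly decreasing on [0, ∞), so the HPD interval is anchored at 0: [0, q] with P(σ² ≤ q) = 0.95.
q = −ln(1 − 0.95) / 2.773 = 2.9957 / 2.773 = 1.080.

[0.000, 1.080]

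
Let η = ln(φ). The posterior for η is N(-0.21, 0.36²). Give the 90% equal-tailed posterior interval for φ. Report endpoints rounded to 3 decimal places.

[0.448, 1.465]

On the log scale the 90% interval is -0.21 ± 1.645 × 0.36 = [-0.8021, 0.3821].
Exponentiate: [e^-0.8021, e^0.3821] = [0.448, 1.465].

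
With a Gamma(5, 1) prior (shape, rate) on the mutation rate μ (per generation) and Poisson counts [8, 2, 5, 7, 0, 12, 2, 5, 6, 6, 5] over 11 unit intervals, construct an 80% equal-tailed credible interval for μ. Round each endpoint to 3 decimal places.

[4.422, 6.114]

Posterior: Gamma(5+58, 1+11) = Gamma(63, 12) (shape, rate).
Equal-tailed 80% interval: Gamma(63, 12) quantiles at 0.1 and 0.9.
Posterior mean ≈ 5.250, SD ≈ 0.661; a Normal approximation gives roughly [4.402, 6.098].
Exact: lower = 4.422; upper = 6.114.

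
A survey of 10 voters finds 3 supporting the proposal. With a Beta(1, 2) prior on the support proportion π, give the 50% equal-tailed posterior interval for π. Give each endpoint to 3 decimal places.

Posterior: Beta(1+3, 2+7) = Beta(4, 9).
Equal-tailed 50% interval: the 0.25 and 0.75 quantiles of Beta(4, 9).
Posterior mean ≈ 0.308, SD ≈ 0.123; a Normal approximation gives roughly [0.224, 0.391].
Exact: F⁻¹(0.25) = 0.216; F⁻¹(0.75) = 0.389.

[0.216, 0.389]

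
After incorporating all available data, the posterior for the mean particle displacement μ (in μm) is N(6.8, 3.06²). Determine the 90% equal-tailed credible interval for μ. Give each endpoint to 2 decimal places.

[1.77, 11.83]

The posterior is symmetric, so the 90% equal-tailed interval is μ = 6.8 ± z·3.06 with z = 1.645.
Half-width: 1.645 × 3.06 = 5.03.
6.8 − 5.03 = 1.77; 6.8 + 5.03 = 11.83.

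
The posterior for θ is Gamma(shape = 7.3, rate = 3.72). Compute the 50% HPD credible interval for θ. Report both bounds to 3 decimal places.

[1.273, 2.197]

The posterior is unimodal and skewed, so the HPD interval has equal density at both endpoints and is the shortest 50% interval.
Solving f(1.273) = f(2.197) with F(2.197) − F(1.273) = 0.50 gives [1.273, 2.197].
For comparison, the equal-tailed interval is [1.436, 2.392]; the HPD is narrower and shifted toward the mode.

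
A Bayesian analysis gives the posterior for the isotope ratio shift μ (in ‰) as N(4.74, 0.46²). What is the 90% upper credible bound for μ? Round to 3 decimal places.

5.330

Need U with P(μ ≤ U) = 0.90: U = 4.74 + z_{0.1}·0.46.
z = 1.282; U = 4.74 + 1.282 × 0.46 = 5.330.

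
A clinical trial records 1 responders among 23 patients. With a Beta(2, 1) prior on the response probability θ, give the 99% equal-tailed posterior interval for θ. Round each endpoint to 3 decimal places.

Posterior: Beta(2+1, 1+22) = Beta(3, 23).
Equal-tailed 99% interval: the 0.005 and 0.995 quantiles of Beta(3, 23).
Posterior mean ≈ 0.115, SD ≈ 0.061; a Normal approximation gives roughly [-0.043, 0.274].
Exact: F⁻¹(0.005) = 0.014; F⁻¹(0.995) = 0.321.

[0.014, 0.321]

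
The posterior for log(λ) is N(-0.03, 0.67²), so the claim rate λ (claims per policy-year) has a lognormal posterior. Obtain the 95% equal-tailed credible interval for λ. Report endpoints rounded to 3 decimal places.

[0.261, 3.608]

On the log scale the 95% interval is -0.03 ± 1.960 × 0.67 = [-1.3432, 1.2832].
Exponentiate: [e^-1.3432, e^1.2832] = [0.261, 3.608].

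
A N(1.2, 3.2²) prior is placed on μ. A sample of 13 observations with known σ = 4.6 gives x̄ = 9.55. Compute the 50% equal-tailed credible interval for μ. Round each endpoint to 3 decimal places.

[7.605, 9.204]

Posterior precision = 1/3.2² + 13/4.6² = 0.0977 + 0.6144 = 0.7120, so posterior SD = 1.1851.
Posterior mean = (1.2/3.2² + 13·9.55/4.6²) / 0.7120 = 8.4048.
Interval: 8.4048 ± 0.674 × 1.1851 → [7.605, 9.204].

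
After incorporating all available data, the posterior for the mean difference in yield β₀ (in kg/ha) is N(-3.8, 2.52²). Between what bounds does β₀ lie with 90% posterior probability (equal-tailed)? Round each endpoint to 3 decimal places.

The posterior is symmetric, so the 90% equal-tailed interval is β₀ = -3.8 ± z·2.52 with z = 1.645.
Half-width: 1.645 × 2.52 = 4.145.
-3.8 − 4.145 = -7.945; -3.8 + 4.145 = 0.345.

[-7.945, 0.345]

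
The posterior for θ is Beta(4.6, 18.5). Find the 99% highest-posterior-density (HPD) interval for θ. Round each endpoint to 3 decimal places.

[0.034, 0.427]

The posterior is unimodal and skewed, so the HPD interval has equal density at both endpoints and is the shortest 99% interval.
Solving f(0.034) = f(0.427) with F(0.427) − F(0.034) = 0.99 gives [0.034, 0.427].
For comparison, the equal-tailed interval is [0.044, 0.447]; the HPD is narrower and shifted toward the mode.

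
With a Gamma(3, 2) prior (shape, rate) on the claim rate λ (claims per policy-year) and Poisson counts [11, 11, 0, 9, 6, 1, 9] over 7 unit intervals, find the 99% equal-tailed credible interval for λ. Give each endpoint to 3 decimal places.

Posterior: Gamma(3+47, 2+7) = Gamma(50, 9) (shape, rate).
Equal-tailed 99% interval: Gamma(50, 9) quantiles at 0.005 and 0.995.
Posterior mean ≈ 5.556, SD ≈ 0.786; a Normal approximation gives roughly [3.532, 7.579].
Exact: lower = 3.740; upper = 7.787.

[3.740, 7.787]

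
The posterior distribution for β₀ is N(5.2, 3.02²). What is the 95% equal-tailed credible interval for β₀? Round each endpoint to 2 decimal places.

[-0.72, 11.12]

The posterior is symmetric, so the 95% equal-tailed interval is β₀ = 5.2 ± z·3.02 with z = 1.960.
Half-width: 1.960 × 3.02 = 5.92.
5.2 − 5.92 = -0.72; 5.2 + 5.92 = 11.12.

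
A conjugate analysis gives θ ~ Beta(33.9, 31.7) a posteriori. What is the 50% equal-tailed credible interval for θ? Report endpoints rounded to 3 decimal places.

Posterior: Beta(33.9, 31.7).
Equal-tailed 50% interval: the 0.25 and 0.75 quantiles of Beta(33.9, 31.7).
Posterior mean ≈ 0.517, SD ≈ 0.061; a Normal approximation gives roughly [0.475, 0.558].
Exact: F⁻¹(0.25) = 0.475; F⁻¹(0.75) = 0.559.

[0.475, 0.559]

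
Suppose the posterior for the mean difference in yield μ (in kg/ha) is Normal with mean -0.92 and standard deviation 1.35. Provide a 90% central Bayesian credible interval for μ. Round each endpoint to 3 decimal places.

The posterior is symmetric, so the 90% equal-tailed interval is μ = -0.92 ± z·1.35 with z = 1.645.
Half-width: 1.645 × 1.35 = 2.221.
-0.92 − 2.221 = -3.141; -0.92 + 2.221 = 1.301.

[-3.141, 1.301]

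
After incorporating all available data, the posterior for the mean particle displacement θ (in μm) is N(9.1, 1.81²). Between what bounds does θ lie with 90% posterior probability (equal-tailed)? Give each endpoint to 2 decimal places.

[6.12, 12.08]

The posterior is symmetric, so the 90% equal-tailed interval is θ = 9.1 ± z·1.81 with z = 1.645.
Half-width: 1.645 × 1.81 = 2.98.
9.1 − 2.98 = 6.12; 9.1 + 2.98 = 12.08.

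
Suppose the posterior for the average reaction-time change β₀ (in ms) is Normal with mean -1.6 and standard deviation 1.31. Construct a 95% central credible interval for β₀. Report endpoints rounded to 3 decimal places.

The posterior is symmetric, so the 95% equal-tailed interval is β₀ = -1.6 ± z·1.31 with z = 1.960.
Half-width: 1.960 × 1.31 = 2.568.
-1.6 − 2.568 = -4.168; -1.6 + 2.568 = 0.968.

[-4.168, 0.968]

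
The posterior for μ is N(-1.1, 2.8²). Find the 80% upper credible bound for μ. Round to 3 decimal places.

Need U with P(μ ≤ U) = 0.80: U = -1.1 + z_{0.2}·2.8.
z = 0.842; U = -1.1 + 0.842 × 2.8 = 1.257.

1.257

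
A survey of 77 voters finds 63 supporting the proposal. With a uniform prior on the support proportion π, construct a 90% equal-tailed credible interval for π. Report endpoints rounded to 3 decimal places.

[0.734, 0.878]

Posterior: Beta(1+63, 1+14) = Beta(64, 15).
Equal-tailed 90% interval: the 0.05 and 0.95 quantiles of Beta(64, 15).
Posterior mean ≈ 0.810, SD ≈ 0.044; a Normal approximation gives roughly [0.738, 0.882].
Exact: F⁻¹(0.05) = 0.734; F⁻¹(0.95) = 0.878.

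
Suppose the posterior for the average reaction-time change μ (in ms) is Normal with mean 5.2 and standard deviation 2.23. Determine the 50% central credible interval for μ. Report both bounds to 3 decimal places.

[3.696, 6.704]

The posterior is symmetric, so the 50% equal-tailed interval is μ = 5.2 ± z·2.23 with z = 0.674.
Half-width: 0.674 × 2.23 = 1.504.
5.2 − 1.504 = 3.696; 5.2 + 1.504 = 6.704.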